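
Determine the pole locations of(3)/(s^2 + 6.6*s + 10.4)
Set denominator = 0: s^2 + 6.6*s + 10.4 = (s + 4)(s + 2.6) = 0 → Poles: -2.6, -4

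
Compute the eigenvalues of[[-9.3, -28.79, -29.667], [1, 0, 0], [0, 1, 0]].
Eigenvalues solve det(λI - A) = 0.
Characteristic polynomial: λ^3 + 9.3*λ^2 + 28.79*λ + 29.667 = 0.
Factor: (λ + 3.3)(λ + 2.9)(λ + 3.1) = 0.
Roots: -2.9, -3.1, -3.3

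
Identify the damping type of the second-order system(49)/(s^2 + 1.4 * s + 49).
Standard form: ωn²/(s²+2ζωn·s+ωn²) gives ωn=7, ζ=0.1.
Underdamped (ζ = 0.1 < 1)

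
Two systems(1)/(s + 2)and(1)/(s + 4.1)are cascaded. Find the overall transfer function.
Series: H = H₁ · H₂ = (n₁·n₂)/(d₁·d₂).
Num: n₁·n₂ = 1. Den: d₁·d₂ = s^2 + 6.1*s + 8.2.
H(s) = (1)/(s^2 + 6.1*s + 8.2)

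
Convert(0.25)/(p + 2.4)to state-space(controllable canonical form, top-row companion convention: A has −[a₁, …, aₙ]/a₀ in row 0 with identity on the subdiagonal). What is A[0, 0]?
Reachable canonical form for den = p + 2.4: top row of A = -[a₁,a₂,...,aₙ]/a₀, ones on the subdiagonal, zeros elsewhere.
A = [[-2.4]].
A[0,0] = -2.4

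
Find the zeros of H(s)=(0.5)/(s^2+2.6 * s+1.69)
Numerator is a nonzero constant (0.5) → Zeros: none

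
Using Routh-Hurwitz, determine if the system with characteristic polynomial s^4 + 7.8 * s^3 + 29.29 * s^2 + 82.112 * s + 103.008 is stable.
Routh array:
s^4: [1, 29.29, 103.008]; s^3: [7.8, 82.112]; s^2: [18.7628, 103.008]; s^1: [39.29]; s^0: [103.008]
First column: [1, 7.8, 18.7628, 39.29, 103.008]. Sign changes = 0.
Yes, stable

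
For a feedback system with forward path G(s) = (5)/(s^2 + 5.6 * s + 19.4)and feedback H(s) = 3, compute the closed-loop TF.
Closed-loop T = G/(1+GH).
Numerator: G_num * H_den = 5.
Denominator: G_den * H_den + G_num * H_num = (s^2 + 5.6*s + 19.4) + (15) = s^2 + 5.6*s + 34.4.
T(s) = (5)/(s^2 + 5.6*s + 34.4)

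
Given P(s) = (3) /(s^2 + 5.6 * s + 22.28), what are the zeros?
Numerator is a nonzero constant (3) → Zeros: none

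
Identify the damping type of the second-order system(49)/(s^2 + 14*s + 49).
Standard form: ωn²/(s²+2ζωn·s+ωn²) gives ωn=7, ζ=1.
Critically damped (ζ = 1)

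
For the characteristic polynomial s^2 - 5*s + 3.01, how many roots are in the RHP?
s^2 - 5*s + 3.01 = (s - 0.7)(s - 4.3). Poles: 0.7, 4.3. RHP poles (Re>0): 2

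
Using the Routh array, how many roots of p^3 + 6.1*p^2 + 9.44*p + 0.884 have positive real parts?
Routh array:
p^3: [1, 9.44]; p^2: [6.1, 0.884]; p^1: [9.29508]; p^0: [0.884]
First column: [1, 6.1, 9.29508, 0.884]. Sign changes = RHP roots = 0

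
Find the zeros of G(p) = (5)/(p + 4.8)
Numerator is a nonzero constant (5) → Zeros: none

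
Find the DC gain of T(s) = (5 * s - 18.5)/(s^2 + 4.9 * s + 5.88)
DC gain = T(0) = num(0)/den(0) = -18.5/5.88 = -3.146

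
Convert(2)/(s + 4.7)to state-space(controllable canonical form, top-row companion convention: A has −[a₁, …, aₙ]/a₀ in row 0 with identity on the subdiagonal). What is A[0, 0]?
Reachable canonical form for den = s + 4.7: top row of A = -[a₁,a₂,...,aₙ]/a₀, ones on the subdiagonal, zeros elsewhere.
A = [[-4.7]].
A[0,0] = -4.7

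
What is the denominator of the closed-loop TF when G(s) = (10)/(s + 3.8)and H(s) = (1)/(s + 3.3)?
Characteristic poly = G_den * H_den + G_num * H_num = (s^2 + 7.1*s + 12.54) + (10) = s^2 + 7.1*s + 22.54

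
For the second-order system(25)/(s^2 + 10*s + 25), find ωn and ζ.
Standard form: ωn²/(s²+2ζωn·s+ωn²).
const=25=ωn² → ωn=5, s coeff=10=2ζωn → ζ=1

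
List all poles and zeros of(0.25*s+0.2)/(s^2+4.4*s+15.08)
Set denominator = 0: s^2 + 4.4*s + 15.08 = 0 → Poles: -2.2 + 3.2j, -2.2 - 3.2j
Set numerator = 0: 0.25*s + 0.2 = 0 → Zeros: -0.8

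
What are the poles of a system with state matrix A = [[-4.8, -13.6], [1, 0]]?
Eigenvalues solve det(λI - A) = 0.
Characteristic polynomial: λ^2 + 4.8*λ + 13.6 = 0.
Roots: -2.4 + 2.8j, -2.4 - 2.8j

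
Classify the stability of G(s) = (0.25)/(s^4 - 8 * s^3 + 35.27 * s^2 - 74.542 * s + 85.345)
Denominator: s^4 - 8*s^3 + 35.27*s^2 - 74.542*s + 85.345 = (s^2 - 4.6*s + 13.13)(s^2 - 3.4*s + 6.5). Poles: 1.7 + 1.9j, 1.7 - 1.9j, 2.3 + 2.8j, 2.3 - 2.8j. Unstable (4 pole(s) in RHP)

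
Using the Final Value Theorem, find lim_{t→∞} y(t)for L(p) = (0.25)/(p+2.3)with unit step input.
FVT: lim_{t→∞} y(t) = lim_{p→0} p*Y(p) where Y(p) = L(p)/p.
= lim_{p→0} L(p) = L(0) = num(0)/den(0) = 0.25/2.3 = 0.1087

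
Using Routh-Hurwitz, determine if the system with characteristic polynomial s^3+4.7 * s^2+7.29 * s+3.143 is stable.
Routh array:
s^3: [1, 7.29]; s^2: [4.7, 3.143]; s^1: [6.62128]; s^0: [3.143]
First column: [1, 4.7, 6.62128, 3.143]. Sign changes = 0.
Yes, stable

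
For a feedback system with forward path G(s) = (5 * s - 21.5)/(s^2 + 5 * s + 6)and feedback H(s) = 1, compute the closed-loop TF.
Closed-loop T = G/(1+GH).
Numerator: G_num * H_den = 5*s - 21.5.
Denominator: G_den * H_den + G_num * H_num = (s^2 + 5*s + 6) + (5*s - 21.5) = s^2 + 10*s - 15.5.
T(s) = (5*s - 21.5)/(s^2 + 10*s - 15.5)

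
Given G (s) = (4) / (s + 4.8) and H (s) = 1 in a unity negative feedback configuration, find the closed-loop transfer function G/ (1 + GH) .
Closed-loop T = G/(1+GH).
Numerator: G_num * H_den = 4.
Denominator: G_den * H_den + G_num * H_num = (s + 4.8) + (4) = s + 8.8.
T(s) = (4)/(s + 8.8)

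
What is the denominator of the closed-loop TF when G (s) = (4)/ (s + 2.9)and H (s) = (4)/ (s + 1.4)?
Characteristic poly = G_den * H_den + G_num * H_num = (s^2 + 4.3*s + 4.06) + (16) = s^2 + 4.3*s + 20.06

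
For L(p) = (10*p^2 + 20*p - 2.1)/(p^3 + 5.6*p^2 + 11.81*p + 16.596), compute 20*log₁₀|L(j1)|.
Substitute p = j*1: L(j1) = 0.349704 + 1.47505j.
|L(j1)| = sqrt(Re² + Im²) = 1.516.
20*log₁₀(1.516) = 3.61 dB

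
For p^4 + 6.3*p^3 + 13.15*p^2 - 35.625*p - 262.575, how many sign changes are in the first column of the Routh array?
Routh array:
p^4: [1, 13.15, -262.575]; p^3: [6.3, -35.625]; p^2: [18.8048, -262.575]; p^1: [52.3433]; p^0: [-262.575]
First column: [1, 6.3, 18.8048, 52.3433, -262.575]. Sign changes = 1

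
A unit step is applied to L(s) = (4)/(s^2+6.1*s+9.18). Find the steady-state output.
FVT: lim_{t→∞} y(t) = lim_{s→0} s*Y(s) where Y(s) = L(s)/s.
= lim_{s→0} L(s) = L(0) = num(0)/den(0) = 4/9.18 = 0.4357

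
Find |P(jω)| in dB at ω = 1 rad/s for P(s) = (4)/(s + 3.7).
Substitute s = j*1: P(j1) = 1.00749 - 0.272294j.
|P(j1)| = sqrt(Re² + Im²) = 1.044.
20*log₁₀(1.044) = 0.37 dB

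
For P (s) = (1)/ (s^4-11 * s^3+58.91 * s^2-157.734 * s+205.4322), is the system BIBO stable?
Denominator: s^4 - 11*s^3 + 58.91*s^2 - 157.734*s + 205.4322 = (s^2 - 5.4*s + 14.58)(s^2 - 5.6*s + 14.09). Poles: 2.7 + 2.7j, 2.7 - 2.7j, 2.8 + 2.5j, 2.8 - 2.5j. All Re(p)<0: No (unstable)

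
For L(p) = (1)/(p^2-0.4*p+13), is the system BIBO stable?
Denominator: p^2 - 0.4*p + 13. Poles: 0.2 + 3.6j, 0.2 - 3.6j. All Re(p)<0: No (unstable)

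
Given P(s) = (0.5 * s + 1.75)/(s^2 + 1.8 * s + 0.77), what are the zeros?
Set numerator = 0: 0.5*s + 1.75 = 0 → Zeros: -3.5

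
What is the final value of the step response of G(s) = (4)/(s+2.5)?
FVT: lim_{t→∞} y(t) = lim_{s→0} s*Y(s) where Y(s) = G(s)/s.
= lim_{s→0} G(s) = G(0) = num(0)/den(0) = 4/2.5 = 1.6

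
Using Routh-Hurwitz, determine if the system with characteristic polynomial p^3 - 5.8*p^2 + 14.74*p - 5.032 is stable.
Routh array:
p^3: [1, 14.74]; p^2: [-5.8, -5.032]; p^1: [13.8724]; p^0: [-5.032]
First column: [1, -5.8, 13.8724, -5.032]. Sign changes = 3.
No, unstable (3 RHP root(s))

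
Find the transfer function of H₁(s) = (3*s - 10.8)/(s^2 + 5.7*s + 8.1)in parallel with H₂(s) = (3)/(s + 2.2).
Parallel: H = H₁ + H₂ = (n₁·d₂ + n₂·d₁)/(d₁·d₂).
n₁·d₂ = 3*s^2 - 4.2*s - 23.76. n₂·d₁ = 3*s^2 + 17.1*s + 24.3. Sum = 6*s^2 + 12.9*s + 0.54. d₁·d₂ = s^3 + 7.9*s^2 + 20.64*s + 17.82.
H(s) = (6*s^2 + 12.9*s + 0.54)/(s^3 + 7.9*s^2 + 20.64*s + 17.82)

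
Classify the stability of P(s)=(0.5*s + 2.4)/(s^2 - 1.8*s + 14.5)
Denominator: s^2 - 1.8*s + 14.5. Poles: 0.9 + 3.7j, 0.9 - 3.7j. Unstable (2 pole(s) in RHP)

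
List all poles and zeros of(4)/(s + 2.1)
Set denominator = 0: s + 2.1 = 0 → Poles: -2.1
Numerator is a nonzero constant (4) → Zeros: none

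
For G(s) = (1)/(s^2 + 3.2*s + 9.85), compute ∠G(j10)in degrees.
Substitute s = j*10: G(j10) = -0.00985136 - 0.00349688j.
∠G(j10) = atan2(Im, Re) = atan2(-0.00349688, -0.00985136) = -160.46°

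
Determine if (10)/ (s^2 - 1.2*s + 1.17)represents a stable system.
Denominator: s^2 - 1.2*s + 1.17. Poles: 0.6 + 0.9j, 0.6 - 0.9j. All Re(p)<0: No (unstable)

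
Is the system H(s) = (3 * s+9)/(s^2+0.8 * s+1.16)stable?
Denominator: s^2 + 0.8*s + 1.16. Poles: -0.4 + 1j, -0.4 - 1j. All Re(p)<0: Yes (stable)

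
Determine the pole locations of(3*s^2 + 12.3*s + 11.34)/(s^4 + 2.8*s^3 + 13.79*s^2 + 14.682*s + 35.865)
Set denominator = 0: s^4 + 2.8*s^3 + 13.79*s^2 + 14.682*s + 35.865 = (s^2 + 0.6*s + 4.5)(s^2 + 2.2*s + 7.97) = 0 → Poles: -0.3 + 2.1j, -0.3 - 2.1j, -1.1 + 2.6j, -1.1 - 2.6j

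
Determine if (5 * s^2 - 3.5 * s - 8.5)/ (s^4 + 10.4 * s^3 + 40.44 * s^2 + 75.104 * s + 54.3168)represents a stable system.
Denominator: s^4 + 10.4*s^3 + 40.44*s^2 + 75.104*s + 54.3168 = (s + 4.6)(s + 1.8)(s^2 + 4*s + 6.56). Poles: -1.8, -2 + 1.6j, -2 - 1.6j, -4.6. All Re(p)<0: Yes (stable)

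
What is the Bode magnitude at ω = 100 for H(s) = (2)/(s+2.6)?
Substitute s = j*100: H(j100) = 0.000519649 - 0.0199865j.
|H(j100)| = sqrt(Re² + Im²) = 0.01999.
20*log₁₀(0.01999) = -33.98 dB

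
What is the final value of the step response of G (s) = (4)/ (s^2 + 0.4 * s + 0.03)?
FVT: lim_{t→∞} y(t) = lim_{s→0} s*Y(s) where Y(s) = G(s)/s.
= lim_{s→0} G(s) = G(0) = num(0)/den(0) = 4/0.03 = 133.3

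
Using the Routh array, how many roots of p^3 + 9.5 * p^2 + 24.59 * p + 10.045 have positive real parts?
Routh array:
p^3: [1, 24.59]; p^2: [9.5, 10.045]; p^1: [23.5326]; p^0: [10.045]
First column: [1, 9.5, 23.5326, 10.045]. Sign changes = RHP roots = 0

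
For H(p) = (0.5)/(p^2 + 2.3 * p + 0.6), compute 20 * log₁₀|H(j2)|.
Substitute p = j*2: H(j2) = -0.051956 - 0.0702934j.
|H(j2)| = sqrt(Re² + Im²) = 0.08741.
20*log₁₀(0.08741) = -21.17 dB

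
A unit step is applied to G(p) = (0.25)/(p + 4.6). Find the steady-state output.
FVT: lim_{t→∞} y(t) = lim_{p→0} p*Y(p) where Y(p) = G(p)/p.
= lim_{p→0} G(p) = G(0) = num(0)/den(0) = 0.25/4.6 = 0.05435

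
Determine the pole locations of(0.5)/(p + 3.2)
Set denominator = 0: p + 3.2 = 0 → Poles: -3.2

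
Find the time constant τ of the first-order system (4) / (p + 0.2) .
First-order system: τ = -1/pole. Pole = -0.2. τ = -1/(-0.2) = 5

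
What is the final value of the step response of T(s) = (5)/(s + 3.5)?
FVT: lim_{t→∞} y(t) = lim_{s→0} s*Y(s) where Y(s) = T(s)/s.
= lim_{s→0} T(s) = T(0) = num(0)/den(0) = 5/3.5 = 1.429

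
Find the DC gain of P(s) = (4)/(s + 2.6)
DC gain = P(0) = num(0)/den(0) = 4/2.6 = 1.538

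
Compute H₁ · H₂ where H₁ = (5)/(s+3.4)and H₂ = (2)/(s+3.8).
Series: H = H₁ · H₂ = (n₁·n₂)/(d₁·d₂).
Num: n₁·n₂ = 10. Den: d₁·d₂ = s^2 + 7.2*s + 12.92.
H(s) = (10)/(s^2 + 7.2*s + 12.92)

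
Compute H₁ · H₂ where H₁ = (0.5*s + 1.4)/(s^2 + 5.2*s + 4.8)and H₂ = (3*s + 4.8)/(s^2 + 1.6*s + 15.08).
Series: H = H₁ · H₂ = (n₁·n₂)/(d₁·d₂).
Num: n₁·n₂ = 1.5*s^2 + 6.6*s + 6.72. Den: d₁·d₂ = s^4 + 6.8*s^3 + 28.2*s^2 + 86.096*s + 72.384.
H(s) = (1.5*s^2 + 6.6*s + 6.72)/(s^4 + 6.8*s^3 + 28.2*s^2 + 86.096*s + 72.384)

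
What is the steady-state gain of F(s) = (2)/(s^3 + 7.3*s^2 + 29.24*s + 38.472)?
DC gain = F(0) = num(0)/den(0) = 2/38.472 = 0.05199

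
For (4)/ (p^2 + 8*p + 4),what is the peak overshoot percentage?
Standard form: ωn²/(p²+2ζωn·p+ωn²) → ωn = 2, ζ = 2.
ζ ≥ 1, so the response is non-oscillatory: peak overshoot = 0%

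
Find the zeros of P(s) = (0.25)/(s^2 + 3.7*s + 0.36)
Numerator is a nonzero constant (0.25) → Zeros: none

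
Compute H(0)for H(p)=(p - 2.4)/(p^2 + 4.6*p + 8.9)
DC gain = H(0) = num(0)/den(0) = -2.4/8.9 = -0.2697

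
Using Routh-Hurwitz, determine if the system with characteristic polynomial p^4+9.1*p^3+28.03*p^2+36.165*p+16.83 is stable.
Routh array:
p^4: [1, 28.03, 16.83]; p^3: [9.1, 36.165]; p^2: [24.0558, 16.83]; p^1: [29.7984]; p^0: [16.83]
First column: [1, 9.1, 24.0558, 29.7984, 16.83]. Sign changes = 0.
Yes, stable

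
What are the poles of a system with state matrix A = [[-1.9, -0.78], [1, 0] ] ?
Eigenvalues solve det(λI - A) = 0.
Characteristic polynomial: λ^2 + 1.9*λ + 0.78 = 0.
Factor: (λ + 1.3)(λ + 0.6) = 0.
Roots: -0.6, -1.3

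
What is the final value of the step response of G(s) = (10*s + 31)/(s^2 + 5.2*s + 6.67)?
FVT: lim_{t→∞} y(t) = lim_{s→0} s*Y(s) where Y(s) = G(s)/s.
= lim_{s→0} G(s) = G(0) = num(0)/den(0) = 31/6.67 = 4.648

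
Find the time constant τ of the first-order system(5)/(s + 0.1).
First-order system: τ = -1/pole. Pole = -0.1. τ = -1/(-0.1) = 10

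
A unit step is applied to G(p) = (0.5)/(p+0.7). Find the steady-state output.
FVT: lim_{t→∞} y(t) = lim_{p→0} p*Y(p) where Y(p) = G(p)/p.
= lim_{p→0} G(p) = G(0) = num(0)/den(0) = 0.5/0.7 = 0.7143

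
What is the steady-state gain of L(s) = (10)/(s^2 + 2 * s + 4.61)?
DC gain = L(0) = num(0)/den(0) = 10/4.61 = 2.169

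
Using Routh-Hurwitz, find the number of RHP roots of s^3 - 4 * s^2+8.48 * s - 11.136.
Routh array:
s^3: [1, 8.48]; s^2: [-4, -11.136]; s^1: [5.696]; s^0: [-11.136]
First column: [1, -4, 5.696, -11.136]. Sign changes = RHP roots = 3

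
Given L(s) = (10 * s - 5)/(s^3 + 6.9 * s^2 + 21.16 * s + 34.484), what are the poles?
Set denominator = 0: s^3 + 6.9*s^2 + 21.16*s + 34.484 = (s + 3.7)(s^2 + 3.2*s + 9.32) = 0 → Poles: -1.6 + 2.6j, -1.6 - 2.6j, -3.7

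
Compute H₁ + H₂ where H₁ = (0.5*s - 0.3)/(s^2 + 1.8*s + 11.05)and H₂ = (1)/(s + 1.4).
Parallel: H = H₁ + H₂ = (n₁·d₂ + n₂·d₁)/(d₁·d₂).
n₁·d₂ = 0.5*s^2 + 0.4*s - 0.42. n₂·d₁ = s^2 + 1.8*s + 11.05. Sum = 1.5*s^2 + 2.2*s + 10.63. d₁·d₂ = s^3 + 3.2*s^2 + 13.57*s + 15.47.
H(s) = (1.5*s^2 + 2.2*s + 10.63)/(s^3 + 3.2*s^2 + 13.57*s + 15.47)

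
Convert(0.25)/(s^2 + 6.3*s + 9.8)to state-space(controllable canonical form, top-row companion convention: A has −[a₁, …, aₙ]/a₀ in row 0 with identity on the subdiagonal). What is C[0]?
Reachable canonical form: C = numerator coefficients (right-aligned, zero-padded to length n).
num = 0.25, C = [[0, 0.25]].
C[0] = 0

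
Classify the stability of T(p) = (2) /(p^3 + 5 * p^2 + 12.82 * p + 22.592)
Denominator: p^3 + 5*p^2 + 12.82*p + 22.592 = (p + 3.2)(p^2 + 1.8*p + 7.06). Poles: -0.9 + 2.5j, -0.9 - 2.5j, -3.2. Stable (all poles in LHP)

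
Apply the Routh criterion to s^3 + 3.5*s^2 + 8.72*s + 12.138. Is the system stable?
Routh array:
s^3: [1, 8.72]; s^2: [3.5, 12.138]; s^1: [5.252]; s^0: [12.138]
First column: [1, 3.5, 5.252, 12.138]. Sign changes = 0.
Yes, stable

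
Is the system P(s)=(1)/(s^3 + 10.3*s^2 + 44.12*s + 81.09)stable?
Denominator: s^3 + 10.3*s^2 + 44.12*s + 81.09 = (s + 4.5)(s^2 + 5.8*s + 18.02). Poles: -2.9 + 3.1j, -2.9 - 3.1j, -4.5. All Re(p)<0: Yes (stable)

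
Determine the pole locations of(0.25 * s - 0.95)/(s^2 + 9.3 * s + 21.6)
Set denominator = 0: s^2 + 9.3*s + 21.6 = (s + 4.5)(s + 4.8) = 0 → Poles: -4.5, -4.8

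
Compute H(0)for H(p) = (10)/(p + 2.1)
DC gain = H(0) = num(0)/den(0) = 10/2.1 = 4.762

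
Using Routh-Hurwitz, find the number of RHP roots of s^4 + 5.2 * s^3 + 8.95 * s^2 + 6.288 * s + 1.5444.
Routh array:
s^4: [1, 8.95, 1.5444]; s^3: [5.2, 6.288]; s^2: [7.74077, 1.5444]; s^1: [5.25052]; s^0: [1.5444]
First column: [1, 5.2, 7.74077, 5.25052, 1.5444]. Sign changes = RHP roots = 0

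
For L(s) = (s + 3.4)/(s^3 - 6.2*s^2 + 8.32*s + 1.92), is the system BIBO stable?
Denominator: s^3 - 6.2*s^2 + 8.32*s + 1.92 = (s - 4)(s - 2.4)(s + 0.2). Poles: -0.2, 2.4, 4. All Re(p)<0: No (unstable)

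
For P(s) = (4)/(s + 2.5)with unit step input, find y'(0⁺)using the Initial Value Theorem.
IVT: y'(0⁺) = lim_{s→∞} s²·Y(s) = lim_{s→∞} s·P(s).
deg(num) = 0, deg(den) = 1, relative degree = 1, so s·P(s) → (leading num)/(leading den) = 4/1 = 4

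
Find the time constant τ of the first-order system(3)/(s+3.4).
First-order system: τ = -1/pole. Pole = -3.4. τ = -1/(-3.4) = 0.2941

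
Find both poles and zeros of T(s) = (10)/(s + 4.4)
Set denominator = 0: s + 4.4 = 0 → Poles: -4.4
Numerator is a nonzero constant (10) → Zeros: none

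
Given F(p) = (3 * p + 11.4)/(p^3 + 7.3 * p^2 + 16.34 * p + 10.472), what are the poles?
Set denominator = 0: p^3 + 7.3*p^2 + 16.34*p + 10.472 = (p + 2.8)(p + 1.1)(p + 3.4) = 0 → Poles: -1.1, -2.8, -3.4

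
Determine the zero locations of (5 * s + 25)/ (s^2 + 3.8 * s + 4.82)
Set numerator = 0: 5*s + 25 = 0 → Zeros: -5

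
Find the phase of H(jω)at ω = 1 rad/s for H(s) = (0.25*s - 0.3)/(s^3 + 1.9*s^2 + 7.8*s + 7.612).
Substitute s = j*1: H(j1) = -0.000172442 + 0.0439728j.
∠H(j1) = atan2(Im, Re) = atan2(0.0439728, -0.000172442) = 90.22°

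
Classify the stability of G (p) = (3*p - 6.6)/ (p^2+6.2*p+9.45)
Denominator: p^2 + 6.2*p + 9.45 = (p + 3.5)(p + 2.7). Poles: -2.7, -3.5. Stable (all poles in LHP)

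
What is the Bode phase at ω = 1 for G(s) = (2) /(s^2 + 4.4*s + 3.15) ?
Substitute s = j*1: G(j1) = 0.179297 - 0.366934j.
∠G(j1) = atan2(Im, Re) = atan2(-0.366934, 0.179297) = -63.96°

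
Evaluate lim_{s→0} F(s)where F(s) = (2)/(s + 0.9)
DC gain = F(0) = num(0)/den(0) = 2/0.9 = 2.222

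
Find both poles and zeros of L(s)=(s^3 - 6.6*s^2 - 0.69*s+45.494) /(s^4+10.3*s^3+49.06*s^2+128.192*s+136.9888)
Set denominator = 0: s^4 + 10.3*s^3 + 49.06*s^2 + 128.192*s + 136.9888 = (s + 3.7)(s + 2.6)(s^2 + 4*s + 14.24) = 0 → Poles: -2 + 3.2j, -2 - 3.2j, -2.6, -3.7
Set numerator = 0: s^3 - 6.6*s^2 - 0.69*s + 45.494 = (s + 2.3)(s - 4.6)(s - 4.3) = 0 → Zeros: -2.3, 4.3, 4.6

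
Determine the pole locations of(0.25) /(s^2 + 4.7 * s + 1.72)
Set denominator = 0: s^2 + 4.7*s + 1.72 = (s + 0.4)(s + 4.3) = 0 → Poles: -0.4, -4.3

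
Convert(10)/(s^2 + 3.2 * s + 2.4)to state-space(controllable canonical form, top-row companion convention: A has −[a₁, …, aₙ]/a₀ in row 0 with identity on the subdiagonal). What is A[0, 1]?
Reachable canonical form for den = s^2 + 3.2*s + 2.4: top row of A = -[a₁,a₂,...,aₙ]/a₀, ones on the subdiagonal, zeros elsewhere.
A = [[-3.2, -2.4], [1, 0]].
A[0,1] = -2.4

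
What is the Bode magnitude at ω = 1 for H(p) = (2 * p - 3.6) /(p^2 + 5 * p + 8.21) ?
Substitute p = j*1: H(j1) = -0.207264 + 0.421126j.
|H(j1)| = sqrt(Re² + Im²) = 0.4694.
20*log₁₀(0.4694) = -6.57 dB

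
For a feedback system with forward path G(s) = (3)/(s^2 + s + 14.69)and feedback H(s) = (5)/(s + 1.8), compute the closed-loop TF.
Closed-loop T = G/(1+GH).
Numerator: G_num * H_den = 3*s + 5.4.
Denominator: G_den * H_den + G_num * H_num = (s^3 + 2.8*s^2 + 16.49*s + 26.442) + (15) = s^3 + 2.8*s^2 + 16.49*s + 41.442.
T(s) = (3*s + 5.4)/(s^3 + 2.8*s^2 + 16.49*s + 41.442)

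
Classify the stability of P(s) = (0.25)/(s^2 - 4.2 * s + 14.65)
Denominator: s^2 - 4.2*s + 14.65. Poles: 2.1 + 3.2j, 2.1 - 3.2j. Unstable (2 pole(s) in RHP)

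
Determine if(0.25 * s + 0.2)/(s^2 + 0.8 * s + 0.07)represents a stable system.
Denominator: s^2 + 0.8*s + 0.07 = (s + 0.7)(s + 0.1). Poles: -0.1, -0.7. All Re(p)<0: Yes (stable)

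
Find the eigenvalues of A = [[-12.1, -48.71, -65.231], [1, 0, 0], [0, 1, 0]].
Eigenvalues solve det(λI - A) = 0.
Characteristic polynomial: λ^3 + 12.1*λ^2 + 48.71*λ + 65.231 = 0.
Factor: (λ + 3.7)(λ + 4.1)(λ + 4.3) = 0.
Roots: -3.7, -4.1, -4.3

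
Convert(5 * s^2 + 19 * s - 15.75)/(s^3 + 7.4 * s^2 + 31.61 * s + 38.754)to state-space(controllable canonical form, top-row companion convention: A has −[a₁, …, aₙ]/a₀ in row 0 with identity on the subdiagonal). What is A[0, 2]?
Reachable canonical form for den = s^3 + 7.4*s^2 + 31.61*s + 38.754: top row of A = -[a₁,a₂,...,aₙ]/a₀, ones on the subdiagonal, zeros elsewhere.
A = [[-7.4, -31.61, -38.754], [1, 0, 0], [0, 1, 0]].
A[0,2] = -38.754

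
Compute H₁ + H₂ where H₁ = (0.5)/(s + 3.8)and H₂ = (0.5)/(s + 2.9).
Parallel: H = H₁ + H₂ = (n₁·d₂ + n₂·d₁)/(d₁·d₂).
n₁·d₂ = 0.5*s + 1.45. n₂·d₁ = 0.5*s + 1.9. Sum = s + 3.35. d₁·d₂ = s^2 + 6.7*s + 11.02.
H(s) = (s + 3.35)/(s^2 + 6.7*s + 11.02)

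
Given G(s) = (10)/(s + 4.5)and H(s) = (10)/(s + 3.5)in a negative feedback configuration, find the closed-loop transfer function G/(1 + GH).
Closed-loop T = G/(1+GH).
Numerator: G_num * H_den = 10*s + 35.
Denominator: G_den * H_den + G_num * H_num = (s^2 + 8*s + 15.75) + (100) = s^2 + 8*s + 115.75.
T(s) = (10*s + 35)/(s^2 + 8*s + 115.75)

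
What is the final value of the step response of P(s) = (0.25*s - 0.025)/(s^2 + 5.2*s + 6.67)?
FVT: lim_{t→∞} y(t) = lim_{s→0} s*Y(s) where Y(s) = P(s)/s.
= lim_{s→0} P(s) = P(0) = num(0)/den(0) = -0.025/6.67 = -0.003748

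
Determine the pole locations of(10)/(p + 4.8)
Set denominator = 0: p + 4.8 = 0 → Poles: -4.8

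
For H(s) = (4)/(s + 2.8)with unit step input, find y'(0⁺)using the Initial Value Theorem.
IVT: y'(0⁺) = lim_{s→∞} s²·Y(s) = lim_{s→∞} s·H(s).
deg(num) = 0, deg(den) = 1, relative degree = 1, so s·H(s) → (leading num)/(leading den) = 4/1 = 4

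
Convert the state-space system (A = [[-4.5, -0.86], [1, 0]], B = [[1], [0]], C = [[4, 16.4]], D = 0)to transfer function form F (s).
F(s) = C(sI - A)⁻¹B + D.
Characteristic polynomial det(sI - A) = s^2 + 4.5*s + 0.86.
Numerator from C·adj(sI-A)·B + D·det(sI-A) = 4*s + 16.4.
F(s) = (4*s + 16.4)/(s^2 + 4.5*s + 0.86)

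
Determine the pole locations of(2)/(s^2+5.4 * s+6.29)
Set denominator = 0: s^2 + 5.4*s + 6.29 = (s + 3.7)(s + 1.7) = 0 → Poles: -1.7, -3.7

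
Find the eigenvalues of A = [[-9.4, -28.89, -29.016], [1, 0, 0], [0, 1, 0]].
Eigenvalues solve det(λI - A) = 0.
Characteristic polynomial: λ^3 + 9.4*λ^2 + 28.89*λ + 29.016 = 0.
Factor: (λ + 2.4)(λ + 3.1)(λ + 3.9) = 0.
Roots: -2.4, -3.1, -3.9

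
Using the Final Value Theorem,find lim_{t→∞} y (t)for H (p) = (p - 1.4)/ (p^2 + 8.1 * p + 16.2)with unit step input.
FVT: lim_{t→∞} y(t) = lim_{p→0} p*Y(p) where Y(p) = H(p)/p.
= lim_{p→0} H(p) = H(0) = num(0)/den(0) = -1.4/16.2 = -0.08642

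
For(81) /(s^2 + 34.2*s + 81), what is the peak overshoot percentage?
Standard form: ωn²/(s²+2ζωn·s+ωn²) → ωn = 9, ζ = 1.9.
ζ ≥ 1, so the response is non-oscillatory: peak overshoot = 0%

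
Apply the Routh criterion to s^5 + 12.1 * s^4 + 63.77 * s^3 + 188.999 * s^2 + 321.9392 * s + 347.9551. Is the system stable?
Routh array:
s^5: [1, 63.77, 321.9392]; s^4: [12.1, 188.999, 347.9551]; s^3: [48.1502, 293.183]; s^2: [115.323, 347.9551]; s^1: [147.903]; s^0: [347.9551]
First column: [1, 12.1, 48.1502, 115.323, 147.903, 347.9551]. Sign changes = 0.
Yes, stable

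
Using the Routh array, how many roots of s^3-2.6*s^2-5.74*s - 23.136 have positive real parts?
Routh array:
s^3: [1, -5.74]; s^2: [-2.6, -23.136]; s^1: [-14.6385]; s^0: [-23.136]
First column: [1, -2.6, -14.6385, -23.136]. Sign changes = RHP roots = 1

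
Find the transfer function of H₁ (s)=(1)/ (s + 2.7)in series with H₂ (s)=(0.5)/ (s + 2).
Series: H = H₁ · H₂ = (n₁·n₂)/(d₁·d₂).
Num: n₁·n₂ = 0.5. Den: d₁·d₂ = s^2 + 4.7*s + 5.4.
H(s) = (0.5)/(s^2 + 4.7*s + 5.4)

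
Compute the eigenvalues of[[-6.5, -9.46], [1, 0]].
Eigenvalues solve det(λI - A) = 0.
Characteristic polynomial: λ^2 + 6.5*λ + 9.46 = 0.
Factor: (λ + 2.2)(λ + 4.3) = 0.
Roots: -2.2, -4.3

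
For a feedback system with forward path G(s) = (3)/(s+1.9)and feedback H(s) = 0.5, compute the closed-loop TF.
Closed-loop T = G/(1+GH).
Numerator: G_num * H_den = 3.
Denominator: G_den * H_den + G_num * H_num = (s + 1.9) + (1.5) = s + 3.4.
T(s) = (3)/(s + 3.4)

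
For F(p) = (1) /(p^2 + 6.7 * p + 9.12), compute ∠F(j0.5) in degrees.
Substitute p = j*0.5: F(j0.5) = 0.0986658 - 0.0372639j.
∠F(j0.5) = atan2(Im, Re) = atan2(-0.0372639, 0.0986658) = -20.69°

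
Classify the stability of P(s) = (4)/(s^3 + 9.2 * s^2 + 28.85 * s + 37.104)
Denominator: s^3 + 9.2*s^2 + 28.85*s + 37.104 = (s + 4.8)(s^2 + 4.4*s + 7.73). Poles: -2.2 + 1.7j, -2.2 - 1.7j, -4.8. Stable (all poles in LHP)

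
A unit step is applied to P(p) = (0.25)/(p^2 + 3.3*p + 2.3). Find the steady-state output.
FVT: lim_{t→∞} y(t) = lim_{p→0} p*Y(p) where Y(p) = P(p)/p.
= lim_{p→0} P(p) = P(0) = num(0)/den(0) = 0.25/2.3 = 0.1087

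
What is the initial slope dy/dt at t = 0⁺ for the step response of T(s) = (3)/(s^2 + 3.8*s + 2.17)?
IVT: y'(0⁺) = lim_{s→∞} s²·Y(s) = lim_{s→∞} s·T(s).
deg(num) = 0, deg(den) = 2, relative degree = 2 ≥ 2, so s·T(s) → 0. Initial slope = 0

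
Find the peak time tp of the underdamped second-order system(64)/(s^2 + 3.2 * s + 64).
Standard form: ωn²/(s²+2ζωn·s+ωn²) → ωn = 8, ζ = 0.2.
ωd = ωn·√(1-ζ²) = 8·√(1-0.2²) = 7.838.
tp = π/ωd = π/7.838 = 0.4008 s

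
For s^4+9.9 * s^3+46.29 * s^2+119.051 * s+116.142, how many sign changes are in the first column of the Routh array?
Routh array:
s^4: [1, 46.29, 116.142]; s^3: [9.9, 119.051]; s^2: [34.2646, 116.142]; s^1: [85.4944]; s^0: [116.142]
First column: [1, 9.9, 34.2646, 85.4944, 116.142]. Sign changes = 0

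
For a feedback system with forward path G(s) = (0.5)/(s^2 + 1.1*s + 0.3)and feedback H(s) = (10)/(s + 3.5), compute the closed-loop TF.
Closed-loop T = G/(1+GH).
Numerator: G_num * H_den = 0.5*s + 1.75.
Denominator: G_den * H_den + G_num * H_num = (s^3 + 4.6*s^2 + 4.15*s + 1.05) + (5) = s^3 + 4.6*s^2 + 4.15*s + 6.05.
T(s) = (0.5*s + 1.75)/(s^3 + 4.6*s^2 + 4.15*s + 6.05)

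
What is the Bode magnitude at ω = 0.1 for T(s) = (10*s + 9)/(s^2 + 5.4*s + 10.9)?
Substitute s = j*0.1: T(j0.1) = 0.828961 + 0.0507218j.
|T(j0.1)| = sqrt(Re² + Im²) = 0.8305.
20*log₁₀(0.8305) = -1.61 dB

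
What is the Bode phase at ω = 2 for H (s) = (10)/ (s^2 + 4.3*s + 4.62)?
Substitute s = j*2: H(j2) = 0.0833957 - 1.15678j.
∠H(j2) = atan2(Im, Re) = atan2(-1.15678, 0.0833957) = -85.88°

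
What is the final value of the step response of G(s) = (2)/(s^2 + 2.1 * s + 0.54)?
FVT: lim_{t→∞} y(t) = lim_{s→0} s*Y(s) where Y(s) = G(s)/s.
= lim_{s→0} G(s) = G(0) = num(0)/den(0) = 2/0.54 = 3.704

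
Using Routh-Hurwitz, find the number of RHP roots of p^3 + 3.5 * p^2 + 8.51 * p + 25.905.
Routh array:
p^3: [1, 8.51]; p^2: [3.5, 25.905]; p^1: [1.10857]; p^0: [25.905]
First column: [1, 3.5, 1.10857, 25.905]. Sign changes = RHP roots = 0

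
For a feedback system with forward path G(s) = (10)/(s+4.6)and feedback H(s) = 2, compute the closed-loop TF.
Closed-loop T = G/(1+GH).
Numerator: G_num * H_den = 10.
Denominator: G_den * H_den + G_num * H_num = (s + 4.6) + (20) = s + 24.6.
T(s) = (10)/(s + 24.6)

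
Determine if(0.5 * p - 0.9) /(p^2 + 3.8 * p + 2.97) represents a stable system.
Denominator: p^2 + 3.8*p + 2.97 = (p + 2.7)(p + 1.1). Poles: -1.1, -2.7. All Re(p)<0: Yes (stable)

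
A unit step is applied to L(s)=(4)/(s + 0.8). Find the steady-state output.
FVT: lim_{t→∞} y(t) = lim_{s→0} s*Y(s) where Y(s) = L(s)/s.
= lim_{s→0} L(s) = L(0) = num(0)/den(0) = 4/0.8 = 5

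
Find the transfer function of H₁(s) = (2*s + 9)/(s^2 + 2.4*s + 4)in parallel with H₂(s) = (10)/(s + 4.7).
Parallel: H = H₁ + H₂ = (n₁·d₂ + n₂·d₁)/(d₁·d₂).
n₁·d₂ = 2*s^2 + 18.4*s + 42.3. n₂·d₁ = 10*s^2 + 24*s + 40. Sum = 12*s^2 + 42.4*s + 82.3. d₁·d₂ = s^3 + 7.1*s^2 + 15.28*s + 18.8.
H(s) = (12*s^2 + 42.4*s + 82.3)/(s^3 + 7.1*s^2 + 15.28*s + 18.8)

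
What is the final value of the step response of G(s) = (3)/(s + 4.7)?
FVT: lim_{t→∞} y(t) = lim_{s→0} s*Y(s) where Y(s) = G(s)/s.
= lim_{s→0} G(s) = G(0) = num(0)/den(0) = 3/4.7 = 0.6383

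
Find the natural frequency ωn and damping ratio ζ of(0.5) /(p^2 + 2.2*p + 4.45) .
Underdamped: complex pole -1.1 + 1.8j. ωn = |pole| = 2.11, ζ = -Re(pole)/ωn = 0.5215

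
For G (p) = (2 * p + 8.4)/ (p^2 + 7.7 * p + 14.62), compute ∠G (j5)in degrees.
Substitute p = j*5: G(j5) = 0.187301 - 0.26868j.
∠G(j5) = atan2(Im, Re) = atan2(-0.26868, 0.187301) = -55.12°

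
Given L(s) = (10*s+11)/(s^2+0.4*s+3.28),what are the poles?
Set denominator = 0: s^2 + 0.4*s + 3.28 = 0 → Poles: -0.2 + 1.8j, -0.2 - 1.8j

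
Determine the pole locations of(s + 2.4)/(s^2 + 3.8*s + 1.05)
Set denominator = 0: s^2 + 3.8*s + 1.05 = (s + 0.3)(s + 3.5) = 0 → Poles: -0.3, -3.5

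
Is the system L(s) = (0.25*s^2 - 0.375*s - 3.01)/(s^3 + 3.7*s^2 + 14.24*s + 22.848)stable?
Denominator: s^3 + 3.7*s^2 + 14.24*s + 22.848 = (s + 2.1)(s^2 + 1.6*s + 10.88). Poles: -0.8 + 3.2j, -0.8 - 3.2j, -2.1. All Re(p)<0: Yes (stable)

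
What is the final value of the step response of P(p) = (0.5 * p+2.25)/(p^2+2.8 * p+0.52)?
FVT: lim_{t→∞} y(t) = lim_{p→0} p*Y(p) where Y(p) = P(p)/p.
= lim_{p→0} P(p) = P(0) = num(0)/den(0) = 2.25/0.52 = 4.327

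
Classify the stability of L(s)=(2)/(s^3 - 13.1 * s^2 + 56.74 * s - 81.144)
Denominator: s^3 - 13.1*s^2 + 56.74*s - 81.144 = (s - 3.6)(s - 4.9)(s - 4.6). Poles: 3.6, 4.6, 4.9. Unstable (3 pole(s) in RHP)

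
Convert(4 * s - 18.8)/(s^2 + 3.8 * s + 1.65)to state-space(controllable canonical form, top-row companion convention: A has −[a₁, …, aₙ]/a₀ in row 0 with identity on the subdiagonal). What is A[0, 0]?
Reachable canonical form for den = s^2 + 3.8*s + 1.65: top row of A = -[a₁,a₂,...,aₙ]/a₀, ones on the subdiagonal, zeros elsewhere.
A = [[-3.8, -1.65], [1, 0]].
A[0,0] = -3.8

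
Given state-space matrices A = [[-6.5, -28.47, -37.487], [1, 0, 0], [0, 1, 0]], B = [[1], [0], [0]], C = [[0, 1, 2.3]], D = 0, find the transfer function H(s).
H(s) = C(sI - A)⁻¹B + D.
Characteristic polynomial det(sI - A) = s^3 + 6.5*s^2 + 28.47*s + 37.487.
Numerator from C·adj(sI-A)·B + D·det(sI-A) = s + 2.3.
H(s) = (s + 2.3)/(s^3 + 6.5*s^2 + 28.47*s + 37.487)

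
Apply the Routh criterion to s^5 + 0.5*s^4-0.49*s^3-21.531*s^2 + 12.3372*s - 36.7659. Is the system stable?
Routh array:
s^5: [1, -0.49, 12.3372]; s^4: [0.5, -21.531, -36.7659]; s^3: [42.572, 85.869]; s^2: [-22.5395, -36.7659]; s^1: [16.4266]; s^0: [-36.7659]
First column: [1, 0.5, 42.572, -22.5395, 16.4266, -36.7659]. Sign changes = 3.
No, unstable (3 RHP root(s))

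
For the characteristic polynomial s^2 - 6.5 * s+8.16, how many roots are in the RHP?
s^2 - 6.5*s + 8.16 = (s - 1.7)(s - 4.8). Poles: 1.7, 4.8. RHP poles (Re>0): 2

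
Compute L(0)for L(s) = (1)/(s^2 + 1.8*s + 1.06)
DC gain = L(0) = num(0)/den(0) = 1/1.06 = 0.9434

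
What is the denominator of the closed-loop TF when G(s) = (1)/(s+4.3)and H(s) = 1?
Characteristic poly = G_den * H_den + G_num * H_num = (s + 4.3) + (1) = s + 5.3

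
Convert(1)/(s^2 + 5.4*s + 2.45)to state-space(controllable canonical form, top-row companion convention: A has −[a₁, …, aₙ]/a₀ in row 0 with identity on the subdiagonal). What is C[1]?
Reachable canonical form: C = numerator coefficients (right-aligned, zero-padded to length n).
num = 1, C = [[0, 1]].
C[1] = 1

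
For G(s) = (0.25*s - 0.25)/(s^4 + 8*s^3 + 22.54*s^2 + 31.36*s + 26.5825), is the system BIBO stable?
Denominator: s^4 + 8*s^3 + 22.54*s^2 + 31.36*s + 26.5825 = (s + 3.1)(s + 3.5)(s^2 + 1.4*s + 2.45). Poles: -0.7 + 1.4j, -0.7 - 1.4j, -3.1, -3.5. All Re(p)<0: Yes (stable)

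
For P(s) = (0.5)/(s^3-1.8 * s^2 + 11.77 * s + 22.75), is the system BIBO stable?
Denominator: s^3 - 1.8*s^2 + 11.77*s + 22.75 = (s + 1.4)(s^2 - 3.2*s + 16.25). Poles: -1.4, 1.6 + 3.7j, 1.6 - 3.7j. All Re(p)<0: No (unstable)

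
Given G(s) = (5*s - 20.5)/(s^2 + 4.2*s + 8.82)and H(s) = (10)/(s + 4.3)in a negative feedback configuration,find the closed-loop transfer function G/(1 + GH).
Closed-loop T = G/(1+GH).
Numerator: G_num * H_den = 5*s^2 + s - 88.15.
Denominator: G_den * H_den + G_num * H_num = (s^3 + 8.5*s^2 + 26.88*s + 37.926) + (50*s - 205) = s^3 + 8.5*s^2 + 76.88*s - 167.074.
T(s) = (5*s^2 + s - 88.15)/(s^3 + 8.5*s^2 + 76.88*s - 167.074)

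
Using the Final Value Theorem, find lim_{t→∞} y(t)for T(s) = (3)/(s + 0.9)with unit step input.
FVT: lim_{t→∞} y(t) = lim_{s→0} s*Y(s) where Y(s) = T(s)/s.
= lim_{s→0} T(s) = T(0) = num(0)/den(0) = 3/0.9 = 3.333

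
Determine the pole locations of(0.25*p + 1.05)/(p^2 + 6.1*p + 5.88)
Set denominator = 0: p^2 + 6.1*p + 5.88 = (p + 1.2)(p + 4.9) = 0 → Poles: -1.2, -4.9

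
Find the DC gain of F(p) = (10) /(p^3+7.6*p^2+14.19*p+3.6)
DC gain = F(0) = num(0)/den(0) = 10/3.6 = 2.778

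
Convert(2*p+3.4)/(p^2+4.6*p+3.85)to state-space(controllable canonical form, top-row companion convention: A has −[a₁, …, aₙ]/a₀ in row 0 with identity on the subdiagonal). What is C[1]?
Reachable canonical form: C = numerator coefficients (right-aligned, zero-padded to length n).
num = 2*p + 3.4, C = [[2, 3.4]].
C[1] = 3.4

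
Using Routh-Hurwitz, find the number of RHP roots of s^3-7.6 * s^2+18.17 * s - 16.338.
Routh array:
s^3: [1, 18.17]; s^2: [-7.6, -16.338]; s^1: [16.0203]; s^0: [-16.338]
First column: [1, -7.6, 16.0203, -16.338]. Sign changes = RHP roots = 3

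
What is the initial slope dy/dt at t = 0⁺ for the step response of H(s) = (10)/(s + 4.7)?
IVT: y'(0⁺) = lim_{s→∞} s²·Y(s) = lim_{s→∞} s·H(s).
deg(num) = 0, deg(den) = 1, relative degree = 1, so s·H(s) → (leading num)/(leading den) = 10/1 = 10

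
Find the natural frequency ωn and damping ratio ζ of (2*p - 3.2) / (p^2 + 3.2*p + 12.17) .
Underdamped: complex pole -1.6 + 3.1j. ωn = |pole| = 3.489, ζ = -Re(pole)/ωn = 0.4586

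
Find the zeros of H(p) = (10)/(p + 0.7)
Numerator is a nonzero constant (10) → Zeros: none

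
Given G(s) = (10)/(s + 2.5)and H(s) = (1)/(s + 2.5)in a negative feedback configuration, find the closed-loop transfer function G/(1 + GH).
Closed-loop T = G/(1+GH).
Numerator: G_num * H_den = 10*s + 25.
Denominator: G_den * H_den + G_num * H_num = (s^2 + 5*s + 6.25) + (10) = s^2 + 5*s + 16.25.
T(s) = (10*s + 25)/(s^2 + 5*s + 16.25)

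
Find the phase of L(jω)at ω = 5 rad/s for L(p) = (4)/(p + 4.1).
Substitute p = j*5: L(j5) = 0.392251 - 0.478354j.
∠L(j5) = atan2(Im, Re) = atan2(-0.478354, 0.392251) = -50.65°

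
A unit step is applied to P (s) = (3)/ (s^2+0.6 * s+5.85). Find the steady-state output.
FVT: lim_{t→∞} y(t) = lim_{s→0} s*Y(s) where Y(s) = P(s)/s.
= lim_{s→0} P(s) = P(0) = num(0)/den(0) = 3/5.85 = 0.5128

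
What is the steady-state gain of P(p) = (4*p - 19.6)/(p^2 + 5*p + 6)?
DC gain = P(0) = num(0)/den(0) = -19.6/6 = -3.267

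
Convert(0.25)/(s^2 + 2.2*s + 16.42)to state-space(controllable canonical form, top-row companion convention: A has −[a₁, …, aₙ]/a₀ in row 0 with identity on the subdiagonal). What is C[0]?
Reachable canonical form: C = numerator coefficients (right-aligned, zero-padded to length n).
num = 0.25, C = [[0, 0.25]].
C[0] = 0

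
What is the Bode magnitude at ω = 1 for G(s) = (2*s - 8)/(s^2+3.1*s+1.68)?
Substitute s = j*1: G(j1) = 0.0754537 + 2.5972j.
|G(j1)| = sqrt(Re² + Im²) = 2.598.
20*log₁₀(2.598) = 8.29 dB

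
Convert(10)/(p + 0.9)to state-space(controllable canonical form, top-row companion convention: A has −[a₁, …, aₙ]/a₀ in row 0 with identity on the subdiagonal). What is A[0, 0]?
Reachable canonical form for den = p + 0.9: top row of A = -[a₁,a₂,...,aₙ]/a₀, ones on the subdiagonal, zeros elsewhere.
A = [[-0.9]].
A[0,0] = -0.9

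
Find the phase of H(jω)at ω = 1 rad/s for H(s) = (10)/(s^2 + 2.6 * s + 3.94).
Substitute s = j*1: H(j1) = 1.90864 - 1.68792j.
∠H(j1) = atan2(Im, Re) = atan2(-1.68792, 1.90864) = -41.49°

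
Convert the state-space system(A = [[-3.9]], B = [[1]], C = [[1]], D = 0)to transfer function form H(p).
H(p) = C(pI - A)⁻¹B + D.
Characteristic polynomial det(pI - A) = p + 3.9.
Numerator from C·adj(pI-A)·B + D·det(pI-A) = 1.
H(p) = (1)/(p + 3.9)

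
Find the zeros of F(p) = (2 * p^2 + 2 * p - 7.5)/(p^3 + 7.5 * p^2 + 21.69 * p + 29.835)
Set numerator = 0: 2*p^2 + 2*p - 7.5 = 2*(p + 2.5)(p - 1.5) = 0 → Zeros: -2.5, 1.5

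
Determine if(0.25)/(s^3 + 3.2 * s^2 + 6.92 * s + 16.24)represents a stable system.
Denominator: s^3 + 3.2*s^2 + 6.92*s + 16.24 = (s + 2.8)(s^2 + 0.4*s + 5.8). Poles: -0.2 + 2.4j, -0.2 - 2.4j, -2.8. All Re(p)<0: Yes (stable)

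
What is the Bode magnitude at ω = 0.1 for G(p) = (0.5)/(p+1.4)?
Substitute p = j*0.1: G(j0.1) = 0.35533 - 0.0253807j.
|G(j0.1)| = sqrt(Re² + Im²) = 0.3562.
20*log₁₀(0.3562) = -8.97 dB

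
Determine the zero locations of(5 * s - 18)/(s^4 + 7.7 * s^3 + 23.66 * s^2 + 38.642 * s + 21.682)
Set numerator = 0: 5*s - 18 = 0 → Zeros: 3.6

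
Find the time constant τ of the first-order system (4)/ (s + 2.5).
First-order system: τ = -1/pole. Pole = -2.5. τ = -1/(-2.5) = 0.4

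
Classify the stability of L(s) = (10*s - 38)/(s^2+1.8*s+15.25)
Denominator: s^2 + 1.8*s + 15.25. Poles: -0.9 + 3.8j, -0.9 - 3.8j. Stable (all poles in LHP)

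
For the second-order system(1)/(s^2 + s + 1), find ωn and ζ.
Standard form: ωn²/(s²+2ζωn·s+ωn²).
const=1=ωn² → ωn=1, s coeff=1=2ζωn → ζ=0.5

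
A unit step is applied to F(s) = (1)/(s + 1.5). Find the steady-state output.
FVT: lim_{t→∞} y(t) = lim_{s→0} s*Y(s) where Y(s) = F(s)/s.
= lim_{s→0} F(s) = F(0) = num(0)/den(0) = 1/1.5 = 0.6667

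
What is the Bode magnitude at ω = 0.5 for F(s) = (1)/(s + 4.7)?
Substitute s = j*0.5: F(j0.5) = 0.210385 - 0.0223814j.
|F(j0.5)| = sqrt(Re² + Im²) = 0.2116.
20*log₁₀(0.2116) = -13.49 dB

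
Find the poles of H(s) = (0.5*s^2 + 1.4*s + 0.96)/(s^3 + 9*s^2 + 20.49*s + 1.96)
Set denominator = 0: s^3 + 9*s^2 + 20.49*s + 1.96 = (s + 0.1)(s + 4.9)(s + 4) = 0 → Poles: -0.1, -4, -4.9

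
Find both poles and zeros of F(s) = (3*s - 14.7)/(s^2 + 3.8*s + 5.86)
Set denominator = 0: s^2 + 3.8*s + 5.86 = 0 → Poles: -1.9 + 1.5j, -1.9 - 1.5j
Set numerator = 0: 3*s - 14.7 = 0 → Zeros: 4.9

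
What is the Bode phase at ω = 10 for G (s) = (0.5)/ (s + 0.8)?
Substitute s = j*10: G(j10) = 0.00397456 - 0.049682j.
∠G(j10) = atan2(Im, Re) = atan2(-0.049682, 0.00397456) = -85.43°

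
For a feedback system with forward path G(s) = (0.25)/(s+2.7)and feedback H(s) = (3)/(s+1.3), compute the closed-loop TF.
Closed-loop T = G/(1+GH).
Numerator: G_num * H_den = 0.25*s + 0.325.
Denominator: G_den * H_den + G_num * H_num = (s^2 + 4*s + 3.51) + (0.75) = s^2 + 4*s + 4.26.
T(s) = (0.25*s + 0.325)/(s^2 + 4*s + 4.26)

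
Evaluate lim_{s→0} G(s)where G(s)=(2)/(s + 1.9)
DC gain = G(0) = num(0)/den(0) = 2/1.9 = 1.053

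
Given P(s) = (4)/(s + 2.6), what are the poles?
Set denominator = 0: s + 2.6 = 0 → Poles: -2.6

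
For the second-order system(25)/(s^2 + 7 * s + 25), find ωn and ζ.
Standard form: ωn²/(s²+2ζωn·s+ωn²).
const=25=ωn² → ωn=5, s coeff=7=2ζωn → ζ=0.7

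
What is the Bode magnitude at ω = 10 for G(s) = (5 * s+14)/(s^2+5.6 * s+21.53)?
Substitute s = j*10: G(j10) = 0.183076 - 0.506535j.
|G(j10)| = sqrt(Re² + Im²) = 0.5386.
20*log₁₀(0.5386) = -5.37 dB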